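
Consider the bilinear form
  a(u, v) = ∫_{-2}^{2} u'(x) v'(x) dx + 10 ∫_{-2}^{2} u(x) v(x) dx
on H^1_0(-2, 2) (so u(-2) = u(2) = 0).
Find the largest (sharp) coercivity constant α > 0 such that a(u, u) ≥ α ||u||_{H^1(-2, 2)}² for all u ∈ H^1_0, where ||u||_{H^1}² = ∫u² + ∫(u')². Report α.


α = 1

Coercivity of a(·,·) on H^1_0(-2, 2) means a(u, u) ≥ α ||u||_{H^1}² for every u ∈ H^1_0.
The interval has length L = 4, and Poincaré/coercivity depend only on L. Here a(u, u) = ∫(u')² + (10)·∫u².
Here c = 10 ≥ 1, so a(u,u) = ∫(u')² + c∫u² ≥ ∫(u')² + ∫u² = ||u||_{H^1}², i.e. α = 1 works. No larger α is possible: a(u,u) ≥ α||u||_{H^1}² means (1−α)∫(u')² ≥ (α−c)∫u², and for the modes u_n = sin(nπ(x−x₀)/L) (x₀ the left endpoint) one has ∫u_n²/∫(u_n')² = (L/(nπ))² → 0, so a(u_n,u_n)/||u_n||_{H^1}² → 1. Hence the optimal constant is α = 1.
Therefore α = 1.


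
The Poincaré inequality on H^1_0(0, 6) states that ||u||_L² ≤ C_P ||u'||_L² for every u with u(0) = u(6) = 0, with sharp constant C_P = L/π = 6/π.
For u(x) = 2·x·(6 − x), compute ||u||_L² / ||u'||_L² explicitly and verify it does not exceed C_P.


||u||_L² / ||u'||_L² = 3*sqrt(10)/5 < C_P = 6/π.

u(x) = 2·x·(6 − x), so u'(x) = 12 - 4*x.
u(x) = 2·x·(6 − x) vanishes at x = 0 and x = 6, so u ∈ H^1_0(0, 6). Differentiate via the product rule and integrate the resulting polynomials term by term.
  ∫_0^6 u² dx = ∫_0^6 (4*x^4 - 48*x^3 + 144*x^2) dx. Term by term:
    ∫_0^6 4*x^4 dx = 31104/5;  ∫_0^6 -48*x^3 dx = -15552;  ∫_0^6 144*x^2 dx = 10368.
  Sum: 31104/5 − 15552 + 10368 = 5184/5.
  ∫_0^6 (u')² dx = ∫_0^6 (16*x^2 - 96*x + 144) dx. Term by term:
    ∫_0^6 16*x^2 dx = 1152;  ∫_0^6 -96*x dx = -1728;  ∫_0^6 144 dx = 864.
  Sum: 1152 − 1728 + 864 = 288.
∫_0^6 u² dx = 5184/5, so ||u||_L² = 72*sqrt(5)/5.
∫_0^6 (u')² dx = 288, so ||u'||_L² = 12*sqrt(2).
Ratio ||u||_L² / ||u'||_L² = 3*sqrt(10)/5.
Sharp Poincaré constant on H^1_0(0, 6) is C_P = L/π = 6/π, achieved by sin(π/6·x).
A polynomial bump cannot attain the sharp Poincaré constant (only the first sine eigenfunction does), so the ratio is strictly less than C_P, consistent with ||u||_L² ≤ C_P ||u'||_L².


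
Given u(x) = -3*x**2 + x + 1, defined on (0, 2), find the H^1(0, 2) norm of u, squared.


||u||_{H^1}^2 = 1504/15

The H^1 norm (squared) on an interval (0, L) is
  ||u||_{H^1}^2 = ∫_0^L u(x)^2 dx + ∫_0^L u'(x)^2 dx.
Compute u'(x) = 1 - 6*x.
Then u(x)^2 = 9*x**4 - 6*x**3 - 5*x**2 + 2*x + 1 and u'(x)^2 = 36*x**2 - 12*x + 1.
Integrate each monomial from 0 to 2 using ∫_0^2 c·x^n dx = c·2^(n+1)/(n+1):
  ∫_0^2 u(x)^2 dx = ∫_0^2 (9*x^4 - 6*x^3 - 5*x^2 + 2*x + 1) dx. Term by term:
    ∫_0^2 9*x^4 dx = 288/5;  ∫_0^2 -6*x^3 dx = -24;  ∫_0^2 -5*x^2 dx = -40/3;
    ∫_0^2 2*x dx = 4;  ∫_0^2 1 dx = 2.
  Sum: 288/5 − 24 − 40/3 + 4 + 2 = 394/15.
  ∫_0^2 u'(x)^2 dx = ∫_0^2 (36*x^2 - 12*x + 1) dx. Term by term:
    ∫_0^2 36*x^2 dx = 96;  ∫_0^2 -12*x dx = -24;  ∫_0^2 1 dx = 2.
  Sum: 96 − 24 + 2 = 74.
Adding: ||u||_{H^1}^2 = 394/15 + 74 = 1504/15.


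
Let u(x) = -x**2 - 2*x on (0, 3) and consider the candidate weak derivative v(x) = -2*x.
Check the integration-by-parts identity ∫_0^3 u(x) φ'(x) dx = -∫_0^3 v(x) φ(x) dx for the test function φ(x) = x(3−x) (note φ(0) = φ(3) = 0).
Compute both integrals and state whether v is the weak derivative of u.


LHS = 45/2, RHS = 27/2. No, v is not the weak derivative of u.

u(x) = -x**2 - 2*x, classical derivative u'(x) = -2*x - 2.
φ(x) = x(3−x), so φ'(x) = 3 - 2*x.
Note φ(0) = φ(3) = 0, so the boundary term u·φ vanishes.
LHS = ∫_0^3 u(x) φ'(x) dx = ∫_0^3 (2*x^3 + x^2 - 6*x) dx. Term by term:
  ∫_0^3 2*x^3 dx = 81/2;  ∫_0^3 x^2 dx = 9;  ∫_0^3 -6*x dx = -27.
Sum: 81/2 + 9 − 27 = 45/2.
So LHS = 45/2.
∫_0^3 v(x) φ(x) dx = ∫_0^3 (2*x^3 - 6*x^2) dx. Term by term:
  ∫_0^3 2*x^3 dx = 81/2;  ∫_0^3 -6*x^2 dx = -54.
Sum: 81/2 − 54 = -27/2.
So RHS = -∫_0^3 v(x) φ(x) dx = 27/2.
LHS − RHS = 9 ≠ 0, so the identity fails.
(For a valid weak derivative the identity must hold for EVERY test function, in particular this one. The failure shows v is NOT the weak derivative of u.)
Correct weak derivative would be u'(x) = -2*x - 2.


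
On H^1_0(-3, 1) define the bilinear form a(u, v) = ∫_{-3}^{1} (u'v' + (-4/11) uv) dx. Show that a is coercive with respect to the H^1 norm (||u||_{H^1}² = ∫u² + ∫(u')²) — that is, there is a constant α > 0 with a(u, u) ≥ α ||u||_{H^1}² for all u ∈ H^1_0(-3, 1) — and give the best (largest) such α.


α = (-64/11 + π^2)/(π^2 + 16)

Coercivity of a(·,·) on H^1_0(-3, 1) means a(u, u) ≥ α ||u||_{H^1}² for every u ∈ H^1_0.
The interval has length L = 4, and Poincaré/coercivity depend only on L. Here a(u, u) = ∫(u')² + (-4/11)·∫u².
Here c = -4/11 < 0 with |c| < (π/L)² = π^2/16, so coercivity still holds. The condition a(u,u) ≥ α||u||_{H^1}² reads (1−α)∫(u')² ≥ (α−c)∫u². Any admissible α is ≤ 1 (rapidly oscillating u have ∫u²/∫(u')² → 0), and α = 1 would force 0 ≥ (1−c)∫u², impossible since c < 1; so 1−α > 0. By the sharp Poincaré inequality on H^1_0 of an interval of length L, ∫(u')² ≥ (π/L)²∫u² with equality for the first sine mode sin(π(x−x₀)/L) (x₀ the left endpoint), so the inequality holds for all u iff (1−α)(π/L)² ≥ α − c, i.e. α ≤ ((π/L)² + c)/((π/L)² + 1) = (1 + c(L/π)²)/(1 + (L/π)²). (Direct route, valid since c ≤ 0: Poincaré gives c∫u² ≥ c(L/π)²∫(u')², so a(u,u) ≥ (1 + c(L/π)²)∫(u')², while ||u||_{H^1}² ≤ (1 + (L/π)²)∫(u')²; dividing yields the same α.) With (π/L)² = π^2/16 and c = -4/11, the largest admissible constant is α = ((π/L)² + c)/((π/L)² + 1).
Simplifying, α = (-64/11 + π^2)/(π^2 + 16).


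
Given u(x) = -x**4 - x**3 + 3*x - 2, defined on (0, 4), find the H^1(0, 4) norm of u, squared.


||u||_{H^1}^2 = 30714524/315

The H^1 norm (squared) on an interval (0, L) is
  ||u||_{H^1}^2 = ∫_0^L u(x)^2 dx + ∫_0^L u'(x)^2 dx.
Compute u'(x) = -4*x**3 - 3*x**2 + 3.
Then u(x)^2 = x**8 + 2*x**7 + x**6 - 6*x**5 - 2*x**4 + 4*x**3 + 9*x**2 - 12*x + 4 and u'(x)^2 = 16*x**6 + 24*x**5 + 9*x**4 - 24*x**3 - 18*x**2 + 9.
Integrate each monomial from 0 to 4 using ∫_0^4 c·x^n dx = c·4^(n+1)/(n+1):
  ∫_0^4 u(x)^2 dx = ∫_0^4 (x^8 + 2*x^7 + x^6 - 6*x^5 - 2*x^4 + 4*x^3 + 9*x^2 - 12*x + 4) dx. Term by term:
    ∫_0^4 x^8 dx = 262144/9;  ∫_0^4 2*x^7 dx = 16384;  ∫_0^4 x^6 dx = 16384/7;
    ∫_0^4 -6*x^5 dx = -4096;  ∫_0^4 -2*x^4 dx = -2048/5;  ∫_0^4 4*x^3 dx = 256;
    ∫_0^4 9*x^2 dx = 192;  ∫_0^4 -12*x dx = -96;  ∫_0^4 4 dx = 16.
  Sum: 262144/9 + 16384 + 16384/7 − 4096 − 2048/5 + 256 + 192 − 96 + 16 = 13769936/315.
  ∫_0^4 u'(x)^2 dx = ∫_0^4 (16*x^6 + 24*x^5 + 9*x^4 - 24*x^3 - 18*x^2 + 9) dx. Term by term:
    ∫_0^4 16*x^6 dx = 262144/7;  ∫_0^4 24*x^5 dx = 16384;  ∫_0^4 9*x^4 dx = 9216/5;
    ∫_0^4 -24*x^3 dx = -1536;  ∫_0^4 -18*x^2 dx = -384;  ∫_0^4 9 dx = 36.
  Sum: 262144/7 + 16384 + 9216/5 − 1536 − 384 + 36 = 1882732/35.
Adding: ||u||_{H^1}^2 = 13769936/315 + 1882732/35 = 30714524/315.


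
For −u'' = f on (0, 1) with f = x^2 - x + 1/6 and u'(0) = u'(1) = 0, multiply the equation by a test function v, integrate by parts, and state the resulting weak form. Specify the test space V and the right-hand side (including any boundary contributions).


V = H^1(0, 1) (no boundary constraint on v; u is determined up to an additive constant); weak form: ∫_0^1 u'v' dx = ∫_0^1 (x^2 - x + 1/6) v dx for all v ∈ V.

Multiply both sides by a test function v and integrate from 0 to 1:
  ∫_0^1 −u''(x) v(x) dx = ∫_0^1 f(x) v(x) dx.
Integrate the LHS by parts once:
  ∫_0^1 −u'' v dx = −[u'(x) v(x)]_0^1 + ∫_0^1 u'(x) v'(x) dx.
Thus ∫_0^1 u'(x) v'(x) dx = ∫_0^1 f(x) v(x) dx + [u'(x) v(x)]_0^1.
Choose V so that boundary terms are either known or forced to vanish.
u has homogeneous Neumann: u'(0) = u'(1) = 0. So [u' v]_0^1 = 0·v(1) − 0·v(0) = 0 for any v; take V = H^1(0, 1).
Weak formulation: find u (satisfying any essential BC) such that ∫_0^1 u'(x) v'(x) dx = ∫_0^1 f v dx for all v ∈ V (homogeneous Neumann, so boundary terms vanish).
Substituting f(x) = x^2 - x + 1/6, the right-hand side is ∫_0^1 (x^2 - x + 1/6) v dx.
Compatibility check (pure Neumann): taking v ≡ 1 ∈ V gives 0 = ∫_0^1 f dx + (0) − (0), i.e. ∫_0^1 f dx must equal u'(0) − u'(1) = 0. Indeed ∫_0^1 (x^2 - x + 1/6) dx = 0, so the data are compatible. The solution is then unique only up to an additive constant (fix it e.g. by requiring ∫_0^1 u dx = 0).


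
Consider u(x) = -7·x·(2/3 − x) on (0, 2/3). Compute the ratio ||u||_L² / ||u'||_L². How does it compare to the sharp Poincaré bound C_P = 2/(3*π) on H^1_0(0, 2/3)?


||u||_L² / ||u'||_L² = sqrt(10)/15 < C_P = 2/(3*π).

u(x) = -7·x·(2/3 − x), so u'(x) = 14*x - 14/3.
u(x) = -7·x·(2/3 − x) vanishes at x = 0 and x = 2/3, so u ∈ H^1_0(0, 2/3). Differentiate via the product rule and integrate the resulting polynomials term by term.
  ∫_0^2/3 u² dx = ∫_0^2/3 (49*x^4 - 196*x^3/3 + 196*x^2/9) dx. Term by term:
    ∫_0^2/3 49*x^4 dx = 1568/1215;  ∫_0^2/3 -196*x^3/3 dx = -784/243;  ∫_0^2/3 196*x^2/9 dx = 1568/729.
  Sum: 1568/1215 − 784/243 + 1568/729 = 784/3645.
  ∫_0^2/3 (u')² dx = ∫_0^2/3 (196*x^2 - 392*x/3 + 196/9) dx. Term by term:
    ∫_0^2/3 196*x^2 dx = 1568/81;  ∫_0^2/3 -392*x/3 dx = -784/27;  ∫_0^2/3 196/9 dx = 392/27.
  Sum: 1568/81 − 784/27 + 392/27 = 392/81.
∫_0^2/3 u² dx = 784/3645, so ||u||_L² = 28*sqrt(5)/135.
∫_0^2/3 (u')² dx = 392/81, so ||u'||_L² = 14*sqrt(2)/9.
Ratio ||u||_L² / ||u'||_L² = sqrt(10)/15.
Sharp Poincaré constant on H^1_0(0, 2/3) is C_P = L/π = 2/(3*π), achieved by sin(3*π/2·x).
A polynomial bump cannot attain the sharp Poincaré constant (only the first sine eigenfunction does), so the ratio is strictly less than C_P, consistent with ||u||_L² ≤ C_P ||u'||_L².


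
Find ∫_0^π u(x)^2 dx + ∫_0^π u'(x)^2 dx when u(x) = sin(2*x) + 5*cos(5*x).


||u||_{H^1(0,π)}^2 = -1040/21 + 655*π/2

u'(x) = -25*sin(5*x) + 2*cos(2*x).
Expand u² and (u')² and integrate term by term on (0, π), using: for integers n ≥ 1, ∫_0^π sin²(nx) dx = ∫_0^π cos²(nx) dx = π/2; for n ≠ n', ∫_0^π sin(nx)sin(n'x) dx = ∫_0^π cos(nx)cos(n'x) dx = 0; and by product-to-sum, ∫_0^π sin(nx)cos(n'x) dx = ½∫_0^π [sin((n+n')x) + sin((n−n')x)] dx, which is 0 when n+n' is even and 2n/(n²−n'²) when n+n' is odd (it need not vanish on (0, π)).
  u² squared terms: (5)²·∫cos(5x)² dx = 25·π/2 = 25*π/2;  (1)²·∫sin(2x)² dx = 1·π/2 = π/2.
  u² cross terms: 2·(5)·(1)·∫cos(5x)·sin(2x) dx = 10·(-4/21) = -40/21.
  So ∫_0^π u² dx = 25*π/2 + π/2 − 40/21 = -40/21 + 13*π.
  (u')² squared terms: (-25)²·∫sin(5x)² dx = 625·π/2 = 625*π/2;  (2)²·∫cos(2x)² dx = 4·π/2 = 2*π.
  (u')² cross terms: 2·(-25)·(2)·∫sin(5x)·cos(2x) dx = -100·(10/21) = -1000/21.
  So ∫_0^π (u')² dx = 625*π/2 + 2*π − 1000/21 = -1000/21 + 629*π/2.
||u||_{H^1}^2 = (-40/21 + 13*π) + (-1000/21 + 629*π/2) = -1040/21 + 655*π/2.


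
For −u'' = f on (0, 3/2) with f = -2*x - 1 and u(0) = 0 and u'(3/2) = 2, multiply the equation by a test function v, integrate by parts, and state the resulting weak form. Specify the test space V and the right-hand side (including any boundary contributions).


V = {v ∈ H^1(0, 3/2) : v(0) = 0} (test functions vanish at x = 0 where u is specified); weak form: ∫_0^3/2 u'v' dx = ∫_0^3/2 (-2*x - 1) v dx + 2·v(3/2) for all v ∈ V.

Multiply both sides by a test function v and integrate from 0 to 3/2:
  ∫_0^3/2 −u''(x) v(x) dx = ∫_0^3/2 f(x) v(x) dx.
Integrate the LHS by parts once:
  ∫_0^3/2 −u'' v dx = −[u'(x) v(x)]_0^3/2 + ∫_0^3/2 u'(x) v'(x) dx.
Thus ∫_0^3/2 u'(x) v'(x) dx = ∫_0^3/2 f(x) v(x) dx + [u'(x) v(x)]_0^3/2.
Choose V so that boundary terms are either known or forced to vanish.
Mixed BC: u(0) = 0 (Dirichlet) and u'(3/2) = 2 (Neumann). Define V = {v ∈ H^1(0, 3/2) : v(0) = 0}. Then [u' v]_0^3/2 = u'(3/2)·v(3/2) − u'(0)·0 = 2·v(3/2).
Weak formulation: find u (satisfying any essential BC) such that ∫_0^3/2 u'(x) v'(x) dx = ∫_0^3/2 f v dx + 2·v(3/2) for all v ∈ V (Dirichlet at 0 absorbed into V; Neumann datum at x = 3/2 contributes the boundary term).
Substituting f(x) = -2*x - 1, the right-hand side is ∫_0^3/2 (-2*x - 1) v dx + 2·v(3/2).


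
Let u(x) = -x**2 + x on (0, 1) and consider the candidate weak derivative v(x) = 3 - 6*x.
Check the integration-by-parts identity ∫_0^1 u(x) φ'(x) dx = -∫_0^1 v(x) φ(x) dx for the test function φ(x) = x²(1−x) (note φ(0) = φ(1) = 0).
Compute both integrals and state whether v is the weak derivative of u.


LHS = 1/60, RHS = 1/20. No, v is not the weak derivative of u.

u(x) = -x**2 + x, classical derivative u'(x) = 1 - 2*x.
φ(x) = x²(1−x), so φ'(x) = x*(2 - 3*x).
Note φ(0) = φ(1) = 0, so the boundary term u·φ vanishes.
LHS = ∫_0^1 u(x) φ'(x) dx = ∫_0^1 (3*x^4 - 5*x^3 + 2*x^2) dx. Term by term:
  ∫_0^1 3*x^4 dx = 3/5;  ∫_0^1 -5*x^3 dx = -5/4;  ∫_0^1 2*x^2 dx = 2/3.
Sum: 3/5 − 5/4 + 2/3 = 1/60.
So LHS = 1/60.
∫_0^1 v(x) φ(x) dx = ∫_0^1 (6*x^4 - 9*x^3 + 3*x^2) dx. Term by term:
  ∫_0^1 6*x^4 dx = 6/5;  ∫_0^1 -9*x^3 dx = -9/4;  ∫_0^1 3*x^2 dx = 1.
Sum: 6/5 − 9/4 + 1 = -1/20.
So RHS = -∫_0^1 v(x) φ(x) dx = 1/20.
LHS − RHS = -1/30 ≠ 0, so the identity fails.
(For a valid weak derivative the identity must hold for EVERY test function, in particular this one. The failure shows v is NOT the weak derivative of u.)
Correct weak derivative would be u'(x) = 1 - 2*x.


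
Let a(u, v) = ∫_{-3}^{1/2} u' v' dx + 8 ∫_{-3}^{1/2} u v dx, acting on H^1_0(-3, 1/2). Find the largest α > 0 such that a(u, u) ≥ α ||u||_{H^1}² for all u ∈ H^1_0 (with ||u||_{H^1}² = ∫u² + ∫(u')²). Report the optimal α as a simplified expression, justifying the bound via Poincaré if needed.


α = 1

Coercivity of a(·,·) on H^1_0(-3, 1/2) means a(u, u) ≥ α ||u||_{H^1}² for every u ∈ H^1_0.
The interval has length L = 7/2, and Poincaré/coercivity depend only on L. Here a(u, u) = ∫(u')² + (8)·∫u².
Here c = 8 ≥ 1, so a(u,u) = ∫(u')² + c∫u² ≥ ∫(u')² + ∫u² = ||u||_{H^1}², i.e. α = 1 works. No larger α is possible: a(u,u) ≥ α||u||_{H^1}² means (1−α)∫(u')² ≥ (α−c)∫u², and for the modes u_n = sin(nπ(x−x₀)/L) (x₀ the left endpoint) one has ∫u_n²/∫(u_n')² = (L/(nπ))² → 0, so a(u_n,u_n)/||u_n||_{H^1}² → 1. Hence the optimal constant is α = 1.
Therefore α = 1.


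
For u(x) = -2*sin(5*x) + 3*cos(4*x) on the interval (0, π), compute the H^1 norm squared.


||u||_{H^1(0,π)}^2 = -680/3 + 257*π/2

u'(x) = -12*sin(4*x) - 10*cos(5*x).
Expand u² and (u')² and integrate term by term on (0, π), using: for integers n ≥ 1, ∫_0^π sin²(nx) dx = ∫_0^π cos²(nx) dx = π/2; for n ≠ n', ∫_0^π sin(nx)sin(n'x) dx = ∫_0^π cos(nx)cos(n'x) dx = 0; and by product-to-sum, ∫_0^π sin(nx)cos(n'x) dx = ½∫_0^π [sin((n+n')x) + sin((n−n')x)] dx, which is 0 when n+n' is even and 2n/(n²−n'²) when n+n' is odd (it need not vanish on (0, π)).
  u² squared terms: (-2)²·∫sin(5x)² dx = 4·π/2 = 2*π;  (3)²·∫cos(4x)² dx = 9·π/2 = 9*π/2.
  u² cross terms: 2·(-2)·(3)·∫sin(5x)·cos(4x) dx = -12·(10/9) = -40/3.
  So ∫_0^π u² dx = 2*π + 9*π/2 − 40/3 = -40/3 + 13*π/2.
  (u')² squared terms: (-12)²·∫sin(4x)² dx = 144·π/2 = 72*π;  (-10)²·∫cos(5x)² dx = 100·π/2 = 50*π.
  (u')² cross terms: 2·(-12)·(-10)·∫sin(4x)·cos(5x) dx = 240·(-8/9) = -640/3.
  So ∫_0^π (u')² dx = 72*π + 50*π − 640/3 = -640/3 + 122*π.
||u||_{H^1}^2 = (-40/3 + 13*π/2) + (-640/3 + 122*π) = -680/3 + 257*π/2.


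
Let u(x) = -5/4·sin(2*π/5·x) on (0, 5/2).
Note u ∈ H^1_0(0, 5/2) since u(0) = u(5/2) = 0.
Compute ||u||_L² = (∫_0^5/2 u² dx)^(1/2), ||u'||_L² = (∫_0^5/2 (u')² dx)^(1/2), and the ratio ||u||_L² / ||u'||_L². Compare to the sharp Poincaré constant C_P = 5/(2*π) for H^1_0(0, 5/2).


||u||_L² / ||u'||_L² = 5/(2*π) = C_P.

u(x) = -5/4·sin(2*π/5·x), so u'(x) = -π*cos(2*π*x/5)/2.
Writing u(x) = A·sin(kπx/L) with A = -5/4 and k = 1, use ∫_0^L sin²(kπx/L) dx = L/2 and ∫_0^L cos²(kπx/L) dx = L/2.
u² = 25/16·sin²(2*π/5·x) and (u')² = π^2/4·cos²(2*π/5·x), and each of sin², cos² integrates to L/2 = 5/4 over (0, 5/2).
∫_0^5/2 u² dx = 125/64, so ||u||_L² = 5*sqrt(5)/8.
∫_0^5/2 (u')² dx = 5*π^2/16, so ||u'||_L² = sqrt(5)*π/4.
Ratio ||u||_L² / ||u'||_L² = 5/(2*π).
Sharp Poincaré constant on H^1_0(0, 5/2) is C_P = L/π = 5/(2*π), achieved by sin(2*π/5·x).
This is the k = 1 eigenfunction (up to amplitude), so the ratio equals the sharp Poincaré constant exactly.


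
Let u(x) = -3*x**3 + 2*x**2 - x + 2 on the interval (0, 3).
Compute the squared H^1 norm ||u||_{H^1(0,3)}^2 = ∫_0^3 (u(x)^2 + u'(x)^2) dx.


||u||_{H^1}^2 = 151986/35

The H^1 norm (squared) on an interval (0, L) is
  ||u||_{H^1}^2 = ∫_0^L u(x)^2 dx + ∫_0^L u'(x)^2 dx.
Compute u'(x) = -9*x**2 + 4*x - 1.
Then u(x)^2 = 9*x**6 - 12*x**5 + 10*x**4 - 16*x**3 + 9*x**2 - 4*x + 4 and u'(x)^2 = 81*x**4 - 72*x**3 + 34*x**2 - 8*x + 1.
Integrate each monomial from 0 to 3 using ∫_0^3 c·x^n dx = c·3^(n+1)/(n+1):
  ∫_0^3 u(x)^2 dx = ∫_0^3 (9*x^6 - 12*x^5 + 10*x^4 - 16*x^3 + 9*x^2 - 4*x + 4) dx. Term by term:
    ∫_0^3 9*x^6 dx = 19683/7;  ∫_0^3 -12*x^5 dx = -1458;  ∫_0^3 10*x^4 dx = 486;
    ∫_0^3 -16*x^3 dx = -324;  ∫_0^3 9*x^2 dx = 81;  ∫_0^3 -4*x dx = -18;
    ∫_0^3 4 dx = 12.
  Sum: 19683/7 − 1458 + 486 − 324 + 81 − 18 + 12 = 11136/7.
  ∫_0^3 u'(x)^2 dx = ∫_0^3 (81*x^4 - 72*x^3 + 34*x^2 - 8*x + 1) dx. Term by term:
    ∫_0^3 81*x^4 dx = 19683/5;  ∫_0^3 -72*x^3 dx = -1458;  ∫_0^3 34*x^2 dx = 306;
    ∫_0^3 -8*x dx = -36;  ∫_0^3 1 dx = 3.
  Sum: 19683/5 − 1458 + 306 − 36 + 3 = 13758/5.
Adding: ||u||_{H^1}^2 = 11136/7 + 13758/5 = 151986/35.


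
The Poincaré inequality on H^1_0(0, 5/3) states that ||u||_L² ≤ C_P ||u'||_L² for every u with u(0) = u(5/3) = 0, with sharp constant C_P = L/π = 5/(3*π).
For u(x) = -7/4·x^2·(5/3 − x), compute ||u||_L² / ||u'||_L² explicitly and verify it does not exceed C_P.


||u||_L² / ||u'||_L² = 5*sqrt(14)/42 < C_P = 5/(3*π).

u(x) = -7/4·x^2·(5/3 − x), so u'(x) = 7*x*(9*x - 10)/12.
u(x) = -7/4·x^2·(5/3 − x) vanishes at x = 0 and x = 5/3, so u ∈ H^1_0(0, 5/3). Differentiate via the product rule and integrate the resulting polynomials term by term.
  ∫_0^5/3 u² dx = ∫_0^5/3 (49*x^6/16 - 245*x^5/24 + 1225*x^4/144) dx. Term by term:
    ∫_0^5/3 49*x^6/16 dx = 546875/34992;  ∫_0^5/3 -245*x^5/24 dx = -3828125/104976;  ∫_0^5/3 1225*x^4/144 dx = 765625/34992.
  Sum: 546875/34992 − 3828125/104976 + 765625/34992 = 109375/104976.
  ∫_0^5/3 (u')² dx = ∫_0^5/3 (441*x^4/16 - 245*x^3/4 + 1225*x^2/36) dx. Term by term:
    ∫_0^5/3 441*x^4/16 dx = 30625/432;  ∫_0^5/3 -245*x^3/4 dx = -153125/1296;  ∫_0^5/3 1225*x^2/36 dx = 153125/2916.
  Sum: 30625/432 − 153125/1296 + 153125/2916 = 30625/5832.
∫_0^5/3 u² dx = 109375/104976, so ||u||_L² = 125*sqrt(7)/324.
∫_0^5/3 (u')² dx = 30625/5832, so ||u'||_L² = 175*sqrt(2)/108.
Ratio ||u||_L² / ||u'||_L² = 5*sqrt(14)/42.
Sharp Poincaré constant on H^1_0(0, 5/3) is C_P = L/π = 5/(3*π), achieved by sin(3*π/5·x).
A polynomial bump cannot attain the sharp Poincaré constant (only the first sine eigenfunction does), so the ratio is strictly less than C_P, consistent with ||u||_L² ≤ C_P ||u'||_L².


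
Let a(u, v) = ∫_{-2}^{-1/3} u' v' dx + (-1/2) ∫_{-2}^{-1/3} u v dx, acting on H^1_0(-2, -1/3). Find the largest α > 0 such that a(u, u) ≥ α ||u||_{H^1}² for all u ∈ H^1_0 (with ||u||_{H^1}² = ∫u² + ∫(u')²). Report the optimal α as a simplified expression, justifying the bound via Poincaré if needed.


α = (-25 + 18*π^2)/(2*(25 + 9*π^2))

Coercivity of a(·,·) on H^1_0(-2, -1/3) means a(u, u) ≥ α ||u||_{H^1}² for every u ∈ H^1_0.
The interval has length L = 5/3, and Poincaré/coercivity depend only on L. Here a(u, u) = ∫(u')² + (-1/2)·∫u².
Here c = -1/2 < 0 with |c| < (π/L)² = 9*π^2/25, so coercivity still holds. The condition a(u,u) ≥ α||u||_{H^1}² reads (1−α)∫(u')² ≥ (α−c)∫u². Any admissible α is ≤ 1 (rapidly oscillating u have ∫u²/∫(u')² → 0), and α = 1 would force 0 ≥ (1−c)∫u², impossible since c < 1; so 1−α > 0. By the sharp Poincaré inequality on H^1_0 of an interval of length L, ∫(u')² ≥ (π/L)²∫u² with equality for the first sine mode sin(π(x−x₀)/L) (x₀ the left endpoint), so the inequality holds for all u iff (1−α)(π/L)² ≥ α − c, i.e. α ≤ ((π/L)² + c)/((π/L)² + 1) = (1 + c(L/π)²)/(1 + (L/π)²). (Direct route, valid since c ≤ 0: Poincaré gives c∫u² ≥ c(L/π)²∫(u')², so a(u,u) ≥ (1 + c(L/π)²)∫(u')², while ||u||_{H^1}² ≤ (1 + (L/π)²)∫(u')²; dividing yields the same α.) With (π/L)² = 9*π^2/25 and c = -1/2, the largest admissible constant is α = ((π/L)² + c)/((π/L)² + 1).
Simplifying, α = (-25 + 18*π^2)/(2*(25 + 9*π^2)).


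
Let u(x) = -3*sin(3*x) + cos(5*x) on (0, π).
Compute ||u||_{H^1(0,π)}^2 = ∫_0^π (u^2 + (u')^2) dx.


||u||_{H^1(0,π)}^2 = 58*π

u'(x) = -5*sin(5*x) - 9*cos(3*x).
Expand u² and (u')² and integrate term by term on (0, π), using: for integers n ≥ 1, ∫_0^π sin²(nx) dx = ∫_0^π cos²(nx) dx = π/2; for n ≠ n', ∫_0^π sin(nx)sin(n'x) dx = ∫_0^π cos(nx)cos(n'x) dx = 0; and by product-to-sum, ∫_0^π sin(nx)cos(n'x) dx = ½∫_0^π [sin((n+n')x) + sin((n−n')x)] dx, which is 0 when n+n' is even and 2n/(n²−n'²) when n+n' is odd (it need not vanish on (0, π)).
  u² squared terms: (-3)²·∫sin(3x)² dx = 9·π/2 = 9*π/2;  (1)²·∫cos(5x)² dx = 1·π/2 = π/2.
  u² cross terms: 2·(-3)·(1)·∫sin(3x)·cos(5x) dx = -6·(0) = 0.
  So ∫_0^π u² dx = 9*π/2 + π/2 + 0 = 5*π.
  (u')² squared terms: (-9)²·∫cos(3x)² dx = 81·π/2 = 81*π/2;  (-5)²·∫sin(5x)² dx = 25·π/2 = 25*π/2.
  (u')² cross terms: 2·(-9)·(-5)·∫cos(3x)·sin(5x) dx = 90·(0) = 0.
  So ∫_0^π (u')² dx = 81*π/2 + 25*π/2 + 0 = 53*π.
||u||_{H^1}^2 = (5*π) + (53*π) = 58*π.


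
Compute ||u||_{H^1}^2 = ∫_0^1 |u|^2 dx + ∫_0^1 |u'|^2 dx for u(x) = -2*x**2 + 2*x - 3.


||u||_{H^1}^2 = 127/15

The H^1 norm (squared) on an interval (0, L) is
  ||u||_{H^1}^2 = ∫_0^L u(x)^2 dx + ∫_0^L u'(x)^2 dx.
Compute u'(x) = 2 - 4*x.
Then u(x)^2 = 4*x**4 - 8*x**3 + 16*x**2 - 12*x + 9 and u'(x)^2 = 16*x**2 - 16*x + 4.
Integrate each monomial from 0 to 1 using ∫_0^1 c·x^n dx = c·1^(n+1)/(n+1):
  ∫_0^1 u(x)^2 dx = ∫_0^1 (4*x^4 - 8*x^3 + 16*x^2 - 12*x + 9) dx. Term by term:
    ∫_0^1 4*x^4 dx = 4/5;  ∫_0^1 -8*x^3 dx = -2;  ∫_0^1 16*x^2 dx = 16/3;
    ∫_0^1 -12*x dx = -6;  ∫_0^1 9 dx = 9.
  Sum: 4/5 − 2 + 16/3 − 6 + 9 = 107/15.
  ∫_0^1 u'(x)^2 dx = ∫_0^1 (16*x^2 - 16*x + 4) dx. Term by term:
    ∫_0^1 16*x^2 dx = 16/3;  ∫_0^1 -16*x dx = -8;  ∫_0^1 4 dx = 4.
  Sum: 16/3 − 8 + 4 = 4/3.
Adding: ||u||_{H^1}^2 = 107/15 + 4/3 = 127/15.


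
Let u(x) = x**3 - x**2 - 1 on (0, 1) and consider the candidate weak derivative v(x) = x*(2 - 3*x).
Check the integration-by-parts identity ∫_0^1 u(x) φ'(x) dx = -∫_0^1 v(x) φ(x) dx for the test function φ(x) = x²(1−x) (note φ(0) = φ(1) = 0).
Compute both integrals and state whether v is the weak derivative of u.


LHS = 0, RHS = 0. No, v is not the weak derivative of u.

u(x) = x**3 - x**2 - 1, classical derivative u'(x) = 3*x**2 - 2*x.
φ(x) = x²(1−x), so φ'(x) = x*(2 - 3*x).
Note φ(0) = φ(1) = 0, so the boundary term u·φ vanishes.
LHS = ∫_0^1 u(x) φ'(x) dx = ∫_0^1 (-3*x^5 + 5*x^4 - 2*x^3 + 3*x^2 - 2*x) dx. Term by term:
  ∫_0^1 -3*x^5 dx = -1/2;  ∫_0^1 5*x^4 dx = 1;  ∫_0^1 -2*x^3 dx = -1/2;
  ∫_0^1 3*x^2 dx = 1;  ∫_0^1 -2*x dx = -1.
Sum: -1/2 + 1 − 1/2 + 1 − 1 = 0.
So LHS = 0.
∫_0^1 v(x) φ(x) dx = ∫_0^1 (3*x^5 - 5*x^4 + 2*x^3) dx. Term by term:
  ∫_0^1 3*x^5 dx = 1/2;  ∫_0^1 -5*x^4 dx = -1;  ∫_0^1 2*x^3 dx = 1/2.
Sum: 1/2 − 1 + 1/2 = 0.
So RHS = -∫_0^1 v(x) φ(x) dx = 0.
LHS = RHS, so the identity holds for this particular φ. But this is necessary, not sufficient: a weak derivative must satisfy the identity for EVERY test function in C_c^∞(0, 1).
Here u is smooth, so its weak derivative equals its classical derivative u'(x) = 3*x**2 - 2*x. Since v(x) = x*(2 - 3*x) ≠ u'(x), v is NOT the weak derivative of u — the agreement for this single φ is a coincidence (the difference v − u' happens to be L²-orthogonal to this φ).


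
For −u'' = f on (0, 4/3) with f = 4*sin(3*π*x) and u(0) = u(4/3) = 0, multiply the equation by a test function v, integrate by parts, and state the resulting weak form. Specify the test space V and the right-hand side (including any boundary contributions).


V = H^1_0(0, 4/3) (so v(0) = v(4/3) = 0); weak form: ∫_0^4/3 u'v' dx = ∫_0^4/3 (4*sin(3*π*x)) v dx for all v ∈ V.

Multiply both sides by a test function v and integrate from 0 to 4/3:
  ∫_0^4/3 −u''(x) v(x) dx = ∫_0^4/3 f(x) v(x) dx.
Integrate the LHS by parts once:
  ∫_0^4/3 −u'' v dx = −[u'(x) v(x)]_0^4/3 + ∫_0^4/3 u'(x) v'(x) dx.
Thus ∫_0^4/3 u'(x) v'(x) dx = ∫_0^4/3 f(x) v(x) dx + [u'(x) v(x)]_0^4/3.
Choose V so that boundary terms are either known or forced to vanish.
u is Dirichlet: u(0) = u(4/3) = 0. Let V = H^1_0(0, 4/3); then v(0) = v(4/3) = 0, and [u' v]_0^4/3 = 0.
Weak formulation: find u (satisfying any essential BC) such that ∫_0^4/3 u'(x) v'(x) dx = ∫_0^4/3 f v dx for all v ∈ V.
Substituting f(x) = 4*sin(3*π*x), the right-hand side is ∫_0^4/3 (4*sin(3*π*x)) v dx.


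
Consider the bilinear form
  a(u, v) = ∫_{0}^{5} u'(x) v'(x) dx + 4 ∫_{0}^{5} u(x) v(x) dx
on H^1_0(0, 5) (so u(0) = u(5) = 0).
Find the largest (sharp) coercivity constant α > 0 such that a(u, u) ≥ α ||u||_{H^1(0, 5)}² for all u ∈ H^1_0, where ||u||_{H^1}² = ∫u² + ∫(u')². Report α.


α = 1

Coercivity of a(·,·) on H^1_0(0, 5) means a(u, u) ≥ α ||u||_{H^1}² for every u ∈ H^1_0.
The interval has length L = 5, and Poincaré/coercivity depend only on L. Here a(u, u) = ∫(u')² + (4)·∫u².
Here c = 4 ≥ 1, so a(u,u) = ∫(u')² + c∫u² ≥ ∫(u')² + ∫u² = ||u||_{H^1}², i.e. α = 1 works. No larger α is possible: a(u,u) ≥ α||u||_{H^1}² means (1−α)∫(u')² ≥ (α−c)∫u², and for the modes u_n = sin(nπ(x−x₀)/L) (x₀ the left endpoint) one has ∫u_n²/∫(u_n')² = (L/(nπ))² → 0, so a(u_n,u_n)/||u_n||_{H^1}² → 1. Hence the optimal constant is α = 1.
Therefore α = 1.


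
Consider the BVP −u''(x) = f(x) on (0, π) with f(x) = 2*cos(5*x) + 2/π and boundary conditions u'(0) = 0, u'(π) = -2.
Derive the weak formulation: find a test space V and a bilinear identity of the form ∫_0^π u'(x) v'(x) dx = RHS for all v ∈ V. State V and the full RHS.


V = H^1(0, π) (v unrestricted at boundary; u is determined up to an additive constant); weak form: ∫_0^π u'v' dx = ∫_0^π (2*cos(5*x) + 2/π) v dx − 2·v(π) for all v ∈ V.

Multiply both sides by a test function v and integrate from 0 to π:
  ∫_0^π −u''(x) v(x) dx = ∫_0^π f(x) v(x) dx.
Integrate the LHS by parts once:
  ∫_0^π −u'' v dx = −[u'(x) v(x)]_0^π + ∫_0^π u'(x) v'(x) dx.
Thus ∫_0^π u'(x) v'(x) dx = ∫_0^π f(x) v(x) dx + [u'(x) v(x)]_0^π.
Choose V so that boundary terms are either known or forced to vanish.
u has inhomogeneous Neumann u'(0) = 0, u'(π) = -2. [u' v]_0^π = (-2)·v(π) − (0)·v(0) = − 2·v(π). Take V = H^1(0, π); boundary term becomes part of RHS.
Weak formulation: find u (satisfying any essential BC) such that ∫_0^π u'(x) v'(x) dx = ∫_0^π f v dx − 2·v(π) for all v ∈ V (Neumann data are natural BCs: they enter the RHS as boundary terms).
Substituting f(x) = 2*cos(5*x) + 2/π, the right-hand side is ∫_0^π (2*cos(5*x) + 2/π) v dx − 2·v(π).
Compatibility check (pure Neumann): taking v ≡ 1 ∈ V gives 0 = ∫_0^π f dx + (-2) − (0), i.e. ∫_0^π f dx must equal u'(0) − u'(π) = 2. Indeed ∫_0^π (2*cos(5*x) + 2/π) dx = 2, so the data are compatible. The solution is then unique only up to an additive constant (fix it e.g. by requiring ∫_0^π u dx = 0).


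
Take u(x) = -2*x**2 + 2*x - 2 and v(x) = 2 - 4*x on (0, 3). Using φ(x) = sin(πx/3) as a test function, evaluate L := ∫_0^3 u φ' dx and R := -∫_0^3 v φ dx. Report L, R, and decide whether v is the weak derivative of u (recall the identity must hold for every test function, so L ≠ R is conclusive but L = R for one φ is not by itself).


LHS = 24/π, RHS = 24/π. Yes, v = u' weakly.

u(x) = -2*x**2 + 2*x - 2, classical derivative u'(x) = 2 - 4*x.
φ(x) = sin(πx/3), so φ'(x) = π*cos(π*x/3)/3.
Note φ(0) = φ(3) = 0, so the boundary term u·φ vanishes.
LHS = ∫_0^3 u(x) φ'(x) dx = ∫_0^3 (-2*π*x^2*cos(π*x/3)/3 + 2*π*x*cos(π*x/3)/3 - 2*π*cos(π*x/3)/3) dx. Term by term:
  ∫_0^3 -2*π*cos(π*x/3)/3 dx = 0;  ∫_0^3 -2*π*x^2*cos(π*x/3)/3 dx = 36/π;  ∫_0^3 2*π*x*cos(π*x/3)/3 dx = -12/π.
Sum: 0 + 36/π − 12/π = 24/π.
So LHS = 24/π.
∫_0^3 v(x) φ(x) dx = ∫_0^3 (-4*x*sin(π*x/3) + 2*sin(π*x/3)) dx. Term by term:
  ∫_0^3 2*sin(π*x/3) dx = 12/π;  ∫_0^3 -4*x*sin(π*x/3) dx = -36/π.
Sum: 12/π − 36/π = -24/π.
So RHS = -∫_0^3 v(x) φ(x) dx = 24/π.
LHS = RHS, so the identity holds for this test φ.
Moreover u is smooth here and v(x) = u'(x) = 2 - 4*x pointwise, so the identity holds for every test function. Hence v is the weak derivative of u.


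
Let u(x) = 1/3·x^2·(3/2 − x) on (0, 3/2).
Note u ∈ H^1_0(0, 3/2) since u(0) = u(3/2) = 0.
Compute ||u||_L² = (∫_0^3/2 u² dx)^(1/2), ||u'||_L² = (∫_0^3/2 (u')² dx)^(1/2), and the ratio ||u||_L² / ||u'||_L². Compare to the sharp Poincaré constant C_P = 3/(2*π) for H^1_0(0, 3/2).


||u||_L² / ||u'||_L² = 3*sqrt(14)/28 < C_P = 3/(2*π).

u(x) = 1/3·x^2·(3/2 − x), so u'(x) = x*(1 - x).
u(x) = 1/3·x^2·(3/2 − x) vanishes at x = 0 and x = 3/2, so u ∈ H^1_0(0, 3/2). Differentiate via the product rule and integrate the resulting polynomials term by term.
  ∫_0^3/2 u² dx = ∫_0^3/2 (x^6/9 - x^5/3 + x^4/4) dx. Term by term:
    ∫_0^3/2 x^6/9 dx = 243/896;  ∫_0^3/2 -x^5/3 dx = -81/128;  ∫_0^3/2 x^4/4 dx = 243/640.
  Sum: 243/896 − 81/128 + 243/640 = 81/4480.
  ∫_0^3/2 (u')² dx = ∫_0^3/2 (x^4 - 2*x^3 + x^2) dx. Term by term:
    ∫_0^3/2 x^4 dx = 243/160;  ∫_0^3/2 -2*x^3 dx = -81/32;  ∫_0^3/2 x^2 dx = 9/8.
  Sum: 243/160 − 81/32 + 9/8 = 9/80.
∫_0^3/2 u² dx = 81/4480, so ||u||_L² = 9*sqrt(70)/560.
∫_0^3/2 (u')² dx = 9/80, so ||u'||_L² = 3*sqrt(5)/20.
Ratio ||u||_L² / ||u'||_L² = 3*sqrt(14)/28.
Sharp Poincaré constant on H^1_0(0, 3/2) is C_P = L/π = 3/(2*π), achieved by sin(2*π/3·x).
A polynomial bump cannot attain the sharp Poincaré constant (only the first sine eigenfunction does), so the ratio is strictly less than C_P, consistent with ||u||_L² ≤ C_P ||u'||_L².


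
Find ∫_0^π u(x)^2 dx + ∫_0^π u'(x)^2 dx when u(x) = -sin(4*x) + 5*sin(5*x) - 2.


||u||_{H^1(0,π)}^2 = -8 + 675*π/2

u'(x) = -4*cos(4*x) + 25*cos(5*x).
Expand u² and (u')² and integrate term by term on (0, π), using: for integers n ≥ 1, ∫_0^π sin²(nx) dx = ∫_0^π cos²(nx) dx = π/2; for n ≠ n', ∫_0^π sin(nx)sin(n'x) dx = ∫_0^π cos(nx)cos(n'x) dx = 0; and by product-to-sum, ∫_0^π sin(nx)cos(n'x) dx = ½∫_0^π [sin((n+n')x) + sin((n−n')x)] dx, which is 0 when n+n' is even and 2n/(n²−n'²) when n+n' is odd (it need not vanish on (0, π)). For the constant mode: ∫_0^π 1 dx = π, ∫_0^π cos(nx) dx = 0, ∫_0^π sin(nx) dx = (1−(−1)^n)/n.
  u² squared terms: (-2)²·∫1 dx = 4·π = 4*π;  (-1)²·∫sin(4x)² dx = 1·π/2 = π/2;  (5)²·∫sin(5x)² dx = 25·π/2 = 25*π/2.
  u² cross terms: 2·(-2)·(-1)·∫1·sin(4x) dx = 4·(0) = 0;  2·(-2)·(5)·∫1·sin(5x) dx = -20·(2/5) = -8;  2·(-1)·(5)·∫sin(4x)·sin(5x) dx = -10·(0) = 0.
  So ∫_0^π u² dx = 4*π + π/2 + 25*π/2 + 0 − 8 + 0 = -8 + 17*π.
  (u')² squared terms: (-4)²·∫cos(4x)² dx = 16·π/2 = 8*π;  (25)²·∫cos(5x)² dx = 625·π/2 = 625*π/2.
  (u')² cross terms: 2·(-4)·(25)·∫cos(4x)·cos(5x) dx = -200·(0) = 0.
  So ∫_0^π (u')² dx = 8*π + 625*π/2 + 0 = 641*π/2.
||u||_{H^1}^2 = (-8 + 17*π) + (641*π/2) = -8 + 675*π/2.


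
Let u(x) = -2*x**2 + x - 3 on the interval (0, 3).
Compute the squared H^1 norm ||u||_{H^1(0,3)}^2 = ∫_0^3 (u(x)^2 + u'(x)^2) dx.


||u||_{H^1}^2 = 1707/5

The H^1 norm (squared) on an interval (0, L) is
  ||u||_{H^1}^2 = ∫_0^L u(x)^2 dx + ∫_0^L u'(x)^2 dx.
Compute u'(x) = 1 - 4*x.
Then u(x)^2 = 4*x**4 - 4*x**3 + 13*x**2 - 6*x + 9 and u'(x)^2 = 16*x**2 - 8*x + 1.
Integrate each monomial from 0 to 3 using ∫_0^3 c·x^n dx = c·3^(n+1)/(n+1):
  ∫_0^3 u(x)^2 dx = ∫_0^3 (4*x^4 - 4*x^3 + 13*x^2 - 6*x + 9) dx. Term by term:
    ∫_0^3 4*x^4 dx = 972/5;  ∫_0^3 -4*x^3 dx = -81;  ∫_0^3 13*x^2 dx = 117;
    ∫_0^3 -6*x dx = -27;  ∫_0^3 9 dx = 27.
  Sum: 972/5 − 81 + 117 − 27 + 27 = 1152/5.
  ∫_0^3 u'(x)^2 dx = ∫_0^3 (16*x^2 - 8*x + 1) dx. Term by term:
    ∫_0^3 16*x^2 dx = 144;  ∫_0^3 -8*x dx = -36;  ∫_0^3 1 dx = 3.
  Sum: 144 − 36 + 3 = 111.
Adding: ||u||_{H^1}^2 = 1152/5 + 111 = 1707/5.


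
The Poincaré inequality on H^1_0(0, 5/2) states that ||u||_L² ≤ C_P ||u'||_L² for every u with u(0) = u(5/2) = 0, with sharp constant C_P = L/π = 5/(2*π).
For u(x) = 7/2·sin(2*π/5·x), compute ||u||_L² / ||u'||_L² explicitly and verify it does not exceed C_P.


||u||_L² / ||u'||_L² = 5/(2*π) = C_P.

u(x) = 7/2·sin(2*π/5·x), so u'(x) = 7*π*cos(2*π*x/5)/5.
Writing u(x) = A·sin(kπx/L) with A = 7/2 and k = 1, use ∫_0^L sin²(kπx/L) dx = L/2 and ∫_0^L cos²(kπx/L) dx = L/2.
u² = 49/4·sin²(2*π/5·x) and (u')² = 49*π^2/25·cos²(2*π/5·x), and each of sin², cos² integrates to L/2 = 5/4 over (0, 5/2).
∫_0^5/2 u² dx = 245/16, so ||u||_L² = 7*sqrt(5)/4.
∫_0^5/2 (u')² dx = 49*π^2/20, so ||u'||_L² = 7*sqrt(5)*π/10.
Ratio ||u||_L² / ||u'||_L² = 5/(2*π).
Sharp Poincaré constant on H^1_0(0, 5/2) is C_P = L/π = 5/(2*π), achieved by sin(2*π/5·x).
This is the k = 1 eigenfunction (up to amplitude), so the ratio equals the sharp Poincaré constant exactly.


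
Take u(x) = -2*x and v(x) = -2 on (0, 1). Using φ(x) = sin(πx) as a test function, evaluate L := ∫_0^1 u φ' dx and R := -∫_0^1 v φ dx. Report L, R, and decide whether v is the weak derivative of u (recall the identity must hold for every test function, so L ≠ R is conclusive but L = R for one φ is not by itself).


LHS = 4/π, RHS = 4/π. Yes, v = u' weakly.

u(x) = -2*x, classical derivative u'(x) = -2.
φ(x) = sin(πx), so φ'(x) = π*cos(π*x).
Note φ(0) = φ(1) = 0, so the boundary term u·φ vanishes.
LHS = ∫_0^1 u(x) φ'(x) dx = ∫_0^1 (-2*π*x*cos(π*x)) dx. Term by term:
  ∫_0^1 -2*π*x*cos(π*x) dx = 4/π.
So LHS = 4/π.
∫_0^1 v(x) φ(x) dx = ∫_0^1 (-2*sin(π*x)) dx. Term by term:
  ∫_0^1 -2*sin(π*x) dx = -4/π.
So RHS = -∫_0^1 v(x) φ(x) dx = 4/π.
LHS = RHS, so the identity holds for this test φ.
Moreover u is smooth here and v(x) = u'(x) = -2 pointwise, so the identity holds for every test function. Hence v is the weak derivative of u.


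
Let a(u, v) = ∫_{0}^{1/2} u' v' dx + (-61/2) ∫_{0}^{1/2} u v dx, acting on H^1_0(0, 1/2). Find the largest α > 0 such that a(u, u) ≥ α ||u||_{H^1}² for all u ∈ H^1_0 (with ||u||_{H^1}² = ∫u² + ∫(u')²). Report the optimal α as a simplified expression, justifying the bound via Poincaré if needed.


α = (-61 + 8*π^2)/(2*(1 + 4*π^2))

Coercivity of a(·,·) on H^1_0(0, 1/2) means a(u, u) ≥ α ||u||_{H^1}² for every u ∈ H^1_0.
The interval has length L = 1/2, and Poincaré/coercivity depend only on L. Here a(u, u) = ∫(u')² + (-61/2)·∫u².
Here c = -61/2 < 0 with |c| < (π/L)² = 4*π^2, so coercivity still holds. The condition a(u,u) ≥ α||u||_{H^1}² reads (1−α)∫(u')² ≥ (α−c)∫u². Any admissible α is ≤ 1 (rapidly oscillating u have ∫u²/∫(u')² → 0), and α = 1 would force 0 ≥ (1−c)∫u², impossible since c < 1; so 1−α > 0. By the sharp Poincaré inequality on H^1_0 of an interval of length L, ∫(u')² ≥ (π/L)²∫u² with equality for the first sine mode sin(π(x−x₀)/L) (x₀ the left endpoint), so the inequality holds for all u iff (1−α)(π/L)² ≥ α − c, i.e. α ≤ ((π/L)² + c)/((π/L)² + 1) = (1 + c(L/π)²)/(1 + (L/π)²). (Direct route, valid since c ≤ 0: Poincaré gives c∫u² ≥ c(L/π)²∫(u')², so a(u,u) ≥ (1 + c(L/π)²)∫(u')², while ||u||_{H^1}² ≤ (1 + (L/π)²)∫(u')²; dividing yields the same α.) With (π/L)² = 4*π^2 and c = -61/2, the largest admissible constant is α = ((π/L)² + c)/((π/L)² + 1).
Simplifying, α = (-61 + 8*π^2)/(2*(1 + 4*π^2)).


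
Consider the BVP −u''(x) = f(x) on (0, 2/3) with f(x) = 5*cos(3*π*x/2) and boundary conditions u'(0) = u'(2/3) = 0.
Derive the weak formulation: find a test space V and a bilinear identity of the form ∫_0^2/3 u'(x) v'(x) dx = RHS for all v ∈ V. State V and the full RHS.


V = H^1(0, 2/3) (no boundary constraint on v; u is determined up to an additive constant); weak form: ∫_0^2/3 u'v' dx = ∫_0^2/3 (5*cos(3*π*x/2)) v dx for all v ∈ V.

Multiply both sides by a test function v and integrate from 0 to 2/3:
  ∫_0^2/3 −u''(x) v(x) dx = ∫_0^2/3 f(x) v(x) dx.
Integrate the LHS by parts once:
  ∫_0^2/3 −u'' v dx = −[u'(x) v(x)]_0^2/3 + ∫_0^2/3 u'(x) v'(x) dx.
Thus ∫_0^2/3 u'(x) v'(x) dx = ∫_0^2/3 f(x) v(x) dx + [u'(x) v(x)]_0^2/3.
Choose V so that boundary terms are either known or forced to vanish.
u has homogeneous Neumann: u'(0) = u'(2/3) = 0. So [u' v]_0^2/3 = 0·v(2/3) − 0·v(0) = 0 for any v; take V = H^1(0, 2/3).
Weak formulation: find u (satisfying any essential BC) such that ∫_0^2/3 u'(x) v'(x) dx = ∫_0^2/3 f v dx for all v ∈ V (homogeneous Neumann, so boundary terms vanish).
Substituting f(x) = 5*cos(3*π*x/2), the right-hand side is ∫_0^2/3 (5*cos(3*π*x/2)) v dx.
Compatibility check (pure Neumann): taking v ≡ 1 ∈ V gives 0 = ∫_0^2/3 f dx + (0) − (0), i.e. ∫_0^2/3 f dx must equal u'(0) − u'(2/3) = 0. Indeed ∫_0^2/3 (5*cos(3*π*x/2)) dx = 0, so the data are compatible. The solution is then unique only up to an additive constant (fix it e.g. by requiring ∫_0^2/3 u dx = 0).


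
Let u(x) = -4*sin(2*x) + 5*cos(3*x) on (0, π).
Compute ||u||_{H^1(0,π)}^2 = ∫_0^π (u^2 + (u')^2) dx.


||u||_{H^1(0,π)}^2 = 320 + 165*π

u'(x) = -15*sin(3*x) - 8*cos(2*x).
Expand u² and (u')² and integrate term by term on (0, π), using: for integers n ≥ 1, ∫_0^π sin²(nx) dx = ∫_0^π cos²(nx) dx = π/2; for n ≠ n', ∫_0^π sin(nx)sin(n'x) dx = ∫_0^π cos(nx)cos(n'x) dx = 0; and by product-to-sum, ∫_0^π sin(nx)cos(n'x) dx = ½∫_0^π [sin((n+n')x) + sin((n−n')x)] dx, which is 0 when n+n' is even and 2n/(n²−n'²) when n+n' is odd (it need not vanish on (0, π)).
  u² squared terms: (-4)²·∫sin(2x)² dx = 16·π/2 = 8*π;  (5)²·∫cos(3x)² dx = 25·π/2 = 25*π/2.
  u² cross terms: 2·(-4)·(5)·∫sin(2x)·cos(3x) dx = -40·(-4/5) = 32.
  So ∫_0^π u² dx = 8*π + 25*π/2 + 32 = 32 + 41*π/2.
  (u')² squared terms: (-15)²·∫sin(3x)² dx = 225·π/2 = 225*π/2;  (-8)²·∫cos(2x)² dx = 64·π/2 = 32*π.
  (u')² cross terms: 2·(-15)·(-8)·∫sin(3x)·cos(2x) dx = 240·(6/5) = 288.
  So ∫_0^π (u')² dx = 225*π/2 + 32*π + 288 = 288 + 289*π/2.
||u||_{H^1}^2 = (32 + 41*π/2) + (288 + 289*π/2) = 320 + 165*π.


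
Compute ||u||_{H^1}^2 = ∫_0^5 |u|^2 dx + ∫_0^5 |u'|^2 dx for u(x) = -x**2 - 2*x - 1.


||u||_{H^1}^2 = 5525/3

The H^1 norm (squared) on an interval (0, L) is
  ||u||_{H^1}^2 = ∫_0^L u(x)^2 dx + ∫_0^L u'(x)^2 dx.
Compute u'(x) = -2*x - 2.
Then u(x)^2 = x**4 + 4*x**3 + 6*x**2 + 4*x + 1 and u'(x)^2 = 4*x**2 + 8*x + 4.
Integrate each monomial from 0 to 5 using ∫_0^5 c·x^n dx = c·5^(n+1)/(n+1):
  ∫_0^5 u(x)^2 dx = ∫_0^5 (x^4 + 4*x^3 + 6*x^2 + 4*x + 1) dx. Term by term:
    ∫_0^5 x^4 dx = 625;  ∫_0^5 4*x^3 dx = 625;  ∫_0^5 6*x^2 dx = 250;
    ∫_0^5 4*x dx = 50;  ∫_0^5 1 dx = 5.
  Sum: 625 + 625 + 250 + 50 + 5 = 1555.
  ∫_0^5 u'(x)^2 dx = ∫_0^5 (4*x^2 + 8*x + 4) dx. Term by term:
    ∫_0^5 4*x^2 dx = 500/3;  ∫_0^5 8*x dx = 100;  ∫_0^5 4 dx = 20.
  Sum: 500/3 + 100 + 20 = 860/3.
Adding: ||u||_{H^1}^2 = 1555 + 860/3 = 5525/3.
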